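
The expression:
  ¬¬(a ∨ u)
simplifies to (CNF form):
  a ∨ u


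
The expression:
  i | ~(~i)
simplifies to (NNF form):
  i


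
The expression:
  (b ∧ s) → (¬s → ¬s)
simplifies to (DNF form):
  True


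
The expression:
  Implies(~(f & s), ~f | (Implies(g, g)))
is always true.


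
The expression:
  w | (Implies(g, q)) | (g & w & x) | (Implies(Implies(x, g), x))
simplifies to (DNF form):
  q | w | x | ~g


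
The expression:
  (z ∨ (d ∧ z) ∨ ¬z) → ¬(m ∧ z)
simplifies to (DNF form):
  ¬m ∨ ¬z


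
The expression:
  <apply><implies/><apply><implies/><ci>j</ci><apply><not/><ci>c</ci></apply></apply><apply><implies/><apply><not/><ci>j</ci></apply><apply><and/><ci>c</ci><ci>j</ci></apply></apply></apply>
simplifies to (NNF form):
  <ci>j</ci>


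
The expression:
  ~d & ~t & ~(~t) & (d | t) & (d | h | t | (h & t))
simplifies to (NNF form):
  False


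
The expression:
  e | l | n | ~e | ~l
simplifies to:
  True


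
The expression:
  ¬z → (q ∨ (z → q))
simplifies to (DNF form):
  True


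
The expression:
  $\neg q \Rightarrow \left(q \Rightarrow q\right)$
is always true.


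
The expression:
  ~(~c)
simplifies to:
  c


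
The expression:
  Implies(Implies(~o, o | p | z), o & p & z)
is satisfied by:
  {o: False, z: False, p: False}
  {z: True, p: True, o: True}


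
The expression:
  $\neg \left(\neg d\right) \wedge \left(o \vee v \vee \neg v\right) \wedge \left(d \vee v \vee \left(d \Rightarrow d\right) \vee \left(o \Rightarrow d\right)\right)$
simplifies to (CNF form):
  $d$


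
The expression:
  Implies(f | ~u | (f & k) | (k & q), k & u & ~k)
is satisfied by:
  {u: True, k: False, f: False, q: False}
  {q: True, u: True, k: False, f: False}
  {k: True, u: True, q: False, f: False}


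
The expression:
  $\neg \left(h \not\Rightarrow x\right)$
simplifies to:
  $x \vee \neg h$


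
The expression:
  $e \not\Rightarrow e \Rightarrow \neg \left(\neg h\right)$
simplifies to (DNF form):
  $\text{True}$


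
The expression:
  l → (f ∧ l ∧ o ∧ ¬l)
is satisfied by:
  {l: False}


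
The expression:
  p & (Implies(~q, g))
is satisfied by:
  {p: True, q: True, g: True}
  {p: True, q: True, g: False}
  {p: True, g: True, q: False}


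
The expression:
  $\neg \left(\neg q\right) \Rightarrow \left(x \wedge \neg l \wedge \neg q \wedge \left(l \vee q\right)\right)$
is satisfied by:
  {q: False}


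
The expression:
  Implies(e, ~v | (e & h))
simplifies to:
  h | ~e | ~v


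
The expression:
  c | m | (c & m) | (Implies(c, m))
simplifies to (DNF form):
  True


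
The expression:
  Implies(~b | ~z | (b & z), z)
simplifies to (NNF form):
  z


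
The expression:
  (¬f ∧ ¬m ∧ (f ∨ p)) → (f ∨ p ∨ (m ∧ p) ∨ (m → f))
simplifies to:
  True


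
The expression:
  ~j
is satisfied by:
  {j: False}


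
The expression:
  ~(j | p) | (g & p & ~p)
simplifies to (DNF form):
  ~j & ~p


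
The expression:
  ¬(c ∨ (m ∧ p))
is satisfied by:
  {p: False, c: False, m: False}
  {m: True, p: False, c: False}
  {p: True, m: False, c: False}


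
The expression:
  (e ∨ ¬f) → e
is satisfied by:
  {e: True, f: True}
  {e: True, f: False}
  {f: True, e: False}


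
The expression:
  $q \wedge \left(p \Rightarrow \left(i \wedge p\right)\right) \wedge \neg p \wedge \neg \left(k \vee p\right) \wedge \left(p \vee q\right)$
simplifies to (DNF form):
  $q \wedge \neg k \wedge \neg p$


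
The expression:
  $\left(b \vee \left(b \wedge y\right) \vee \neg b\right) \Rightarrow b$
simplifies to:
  $b$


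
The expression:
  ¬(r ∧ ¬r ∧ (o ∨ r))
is always true.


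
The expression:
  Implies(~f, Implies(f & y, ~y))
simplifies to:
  True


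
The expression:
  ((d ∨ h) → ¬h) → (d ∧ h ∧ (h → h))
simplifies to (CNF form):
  h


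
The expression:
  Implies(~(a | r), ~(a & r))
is always true.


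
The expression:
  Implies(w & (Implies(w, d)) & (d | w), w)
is always true.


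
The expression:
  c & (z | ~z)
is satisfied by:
  {c: True}


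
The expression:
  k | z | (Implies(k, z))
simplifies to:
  True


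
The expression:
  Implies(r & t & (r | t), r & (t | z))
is always true.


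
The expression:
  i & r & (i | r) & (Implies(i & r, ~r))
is never true.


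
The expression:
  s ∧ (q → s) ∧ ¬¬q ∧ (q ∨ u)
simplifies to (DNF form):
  q ∧ s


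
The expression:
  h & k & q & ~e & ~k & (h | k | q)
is never true.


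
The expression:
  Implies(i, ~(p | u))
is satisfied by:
  {u: False, i: False, p: False}
  {p: True, u: False, i: False}
  {u: True, p: False, i: False}
  {p: True, u: True, i: False}
  {i: True, p: False, u: False}


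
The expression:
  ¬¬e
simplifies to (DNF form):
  e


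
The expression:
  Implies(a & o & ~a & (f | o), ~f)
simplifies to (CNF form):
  True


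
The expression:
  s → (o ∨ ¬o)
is always true.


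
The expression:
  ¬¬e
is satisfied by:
  {e: True}


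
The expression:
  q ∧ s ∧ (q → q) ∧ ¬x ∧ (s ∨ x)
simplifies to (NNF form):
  q ∧ s ∧ ¬x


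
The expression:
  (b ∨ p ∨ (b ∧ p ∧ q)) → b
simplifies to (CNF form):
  b ∨ ¬p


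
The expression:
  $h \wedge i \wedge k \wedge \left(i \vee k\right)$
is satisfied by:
  {h: True, i: True, k: True}


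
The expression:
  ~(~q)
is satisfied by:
  {q: True}


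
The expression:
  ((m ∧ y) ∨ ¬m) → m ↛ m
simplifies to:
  m ∧ ¬y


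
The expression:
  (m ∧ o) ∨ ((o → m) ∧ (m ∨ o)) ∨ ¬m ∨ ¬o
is always true.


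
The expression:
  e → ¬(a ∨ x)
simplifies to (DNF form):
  (¬a ∧ ¬x) ∨ ¬e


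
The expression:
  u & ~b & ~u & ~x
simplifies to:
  False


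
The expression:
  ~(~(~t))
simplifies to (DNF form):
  ~t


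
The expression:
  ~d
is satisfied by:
  {d: False}


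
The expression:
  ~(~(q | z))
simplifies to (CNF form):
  q | z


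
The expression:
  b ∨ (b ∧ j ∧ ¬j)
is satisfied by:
  {b: True}


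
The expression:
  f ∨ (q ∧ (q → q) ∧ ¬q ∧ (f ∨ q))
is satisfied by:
  {f: True}


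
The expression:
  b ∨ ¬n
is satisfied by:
  {b: True, n: False}
  {n: False, b: False}
  {n: True, b: True}


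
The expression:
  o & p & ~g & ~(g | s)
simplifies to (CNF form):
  o & p & ~g & ~s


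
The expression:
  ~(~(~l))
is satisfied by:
  {l: False}


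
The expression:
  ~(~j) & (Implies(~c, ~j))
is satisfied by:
  {c: True, j: True}


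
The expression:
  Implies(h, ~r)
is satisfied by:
  {h: False, r: False}
  {r: True, h: False}
  {h: True, r: False}


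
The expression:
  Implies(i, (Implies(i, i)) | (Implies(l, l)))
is always true.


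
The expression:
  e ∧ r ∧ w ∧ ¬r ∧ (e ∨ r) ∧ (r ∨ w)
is never true.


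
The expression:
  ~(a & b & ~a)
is always true.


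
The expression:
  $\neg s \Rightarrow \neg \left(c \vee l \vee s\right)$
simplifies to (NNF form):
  $s \vee \left(\neg c \wedge \neg l\right)$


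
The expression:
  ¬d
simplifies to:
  ¬d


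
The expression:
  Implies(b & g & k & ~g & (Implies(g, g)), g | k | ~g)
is always true.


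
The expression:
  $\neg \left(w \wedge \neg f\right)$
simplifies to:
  $f \vee \neg w$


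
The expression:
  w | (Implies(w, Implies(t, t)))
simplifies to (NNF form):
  True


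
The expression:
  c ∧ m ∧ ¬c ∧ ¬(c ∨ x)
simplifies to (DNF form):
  False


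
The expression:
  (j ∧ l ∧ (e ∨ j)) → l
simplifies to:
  True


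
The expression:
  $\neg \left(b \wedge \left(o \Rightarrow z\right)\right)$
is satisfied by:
  {o: True, b: False, z: False}
  {o: False, b: False, z: False}
  {z: True, o: True, b: False}
  {z: True, o: False, b: False}
  {b: True, o: True, z: False}


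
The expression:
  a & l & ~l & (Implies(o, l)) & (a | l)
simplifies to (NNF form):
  False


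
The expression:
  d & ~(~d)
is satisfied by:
  {d: True}


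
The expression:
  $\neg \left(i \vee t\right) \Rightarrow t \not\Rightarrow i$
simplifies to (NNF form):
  $i \vee t$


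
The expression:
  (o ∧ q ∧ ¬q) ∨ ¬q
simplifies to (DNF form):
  ¬q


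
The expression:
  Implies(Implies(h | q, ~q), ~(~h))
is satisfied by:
  {q: True, h: True}
  {q: True, h: False}
  {h: True, q: False}


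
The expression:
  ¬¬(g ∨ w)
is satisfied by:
  {g: True, w: True}
  {g: True, w: False}
  {w: True, g: False}


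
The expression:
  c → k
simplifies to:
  k ∨ ¬c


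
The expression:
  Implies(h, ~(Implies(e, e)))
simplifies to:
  ~h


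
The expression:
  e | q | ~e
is always true.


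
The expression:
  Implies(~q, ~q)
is always true.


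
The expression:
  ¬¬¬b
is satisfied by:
  {b: False}


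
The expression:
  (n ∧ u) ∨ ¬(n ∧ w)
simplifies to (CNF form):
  u ∨ ¬n ∨ ¬w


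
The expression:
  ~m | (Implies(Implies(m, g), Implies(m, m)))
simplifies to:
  True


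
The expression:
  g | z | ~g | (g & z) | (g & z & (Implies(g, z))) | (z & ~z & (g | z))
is always true.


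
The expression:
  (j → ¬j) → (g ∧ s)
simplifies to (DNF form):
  j ∨ (g ∧ s)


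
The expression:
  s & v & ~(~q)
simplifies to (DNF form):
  q & s & v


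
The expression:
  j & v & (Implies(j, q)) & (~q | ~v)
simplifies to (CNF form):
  False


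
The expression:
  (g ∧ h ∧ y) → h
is always true.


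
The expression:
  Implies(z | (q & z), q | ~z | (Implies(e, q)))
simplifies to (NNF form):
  q | ~e | ~z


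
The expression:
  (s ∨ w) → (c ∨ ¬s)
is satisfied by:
  {c: True, s: False}
  {s: False, c: False}
  {s: True, c: True}


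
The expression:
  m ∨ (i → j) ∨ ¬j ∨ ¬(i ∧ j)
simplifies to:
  True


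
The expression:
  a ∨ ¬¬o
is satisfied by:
  {a: True, o: True}
  {a: True, o: False}
  {o: True, a: False}


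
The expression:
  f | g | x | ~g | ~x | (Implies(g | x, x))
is always true.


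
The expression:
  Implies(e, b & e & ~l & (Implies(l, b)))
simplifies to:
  ~e | (b & ~l)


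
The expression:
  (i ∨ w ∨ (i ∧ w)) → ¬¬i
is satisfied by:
  {i: True, w: False}
  {w: False, i: False}
  {w: True, i: True}


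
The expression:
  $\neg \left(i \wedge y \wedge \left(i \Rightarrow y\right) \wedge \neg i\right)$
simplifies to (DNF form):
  $\text{True}$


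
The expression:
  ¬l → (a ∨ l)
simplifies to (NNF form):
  a ∨ l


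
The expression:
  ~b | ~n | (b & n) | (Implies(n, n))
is always true.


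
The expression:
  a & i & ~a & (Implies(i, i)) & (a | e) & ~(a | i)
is never true.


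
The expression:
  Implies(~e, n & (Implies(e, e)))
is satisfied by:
  {n: True, e: True}
  {n: True, e: False}
  {e: True, n: False}


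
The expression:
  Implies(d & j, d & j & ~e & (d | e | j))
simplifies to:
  ~d | ~e | ~j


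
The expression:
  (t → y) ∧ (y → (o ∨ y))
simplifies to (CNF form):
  y ∨ ¬t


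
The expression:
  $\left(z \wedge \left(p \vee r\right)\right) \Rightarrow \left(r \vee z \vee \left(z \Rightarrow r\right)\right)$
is always true.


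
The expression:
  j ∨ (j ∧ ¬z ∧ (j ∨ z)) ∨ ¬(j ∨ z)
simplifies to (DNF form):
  j ∨ ¬z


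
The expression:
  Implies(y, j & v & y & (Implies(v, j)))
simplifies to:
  ~y | (j & v)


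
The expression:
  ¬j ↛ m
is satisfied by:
  {m: True, j: False}
  {j: False, m: False}
  {j: True, m: True}


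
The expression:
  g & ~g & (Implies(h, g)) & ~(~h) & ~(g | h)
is never true.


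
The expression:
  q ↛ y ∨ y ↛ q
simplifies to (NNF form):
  (q ∧ ¬y) ∨ (y ∧ ¬q)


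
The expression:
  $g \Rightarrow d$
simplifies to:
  $d \vee \neg g$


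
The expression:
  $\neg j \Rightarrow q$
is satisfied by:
  {q: True, j: True}
  {q: True, j: False}
  {j: True, q: False}


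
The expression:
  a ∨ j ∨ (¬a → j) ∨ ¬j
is always true.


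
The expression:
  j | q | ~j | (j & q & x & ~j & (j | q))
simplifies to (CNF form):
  True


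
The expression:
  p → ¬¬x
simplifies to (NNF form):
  x ∨ ¬p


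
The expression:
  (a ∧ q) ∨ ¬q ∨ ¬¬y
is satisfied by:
  {a: True, y: True, q: False}
  {a: True, q: False, y: False}
  {y: True, q: False, a: False}
  {y: False, q: False, a: False}
  {a: True, y: True, q: True}
  {a: True, q: True, y: False}
  {y: True, q: True, a: False}


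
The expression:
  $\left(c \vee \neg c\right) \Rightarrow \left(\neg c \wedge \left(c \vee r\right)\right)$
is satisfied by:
  {r: True, c: False}


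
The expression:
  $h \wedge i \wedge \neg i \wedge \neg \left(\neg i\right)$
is never true.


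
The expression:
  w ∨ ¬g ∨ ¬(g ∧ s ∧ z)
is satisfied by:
  {w: True, s: False, z: False, g: False}
  {g: False, s: False, w: False, z: False}
  {g: True, w: True, s: False, z: False}
  {g: True, s: False, w: False, z: False}
  {z: True, w: True, g: False, s: False}
  {z: True, g: False, s: False, w: False}
  {z: True, g: True, w: True, s: False}
  {z: True, g: True, s: False, w: False}
  {w: True, s: True, z: False, g: False}
  {s: True, z: False, w: False, g: False}
  {g: True, s: True, w: True, z: False}
  {g: True, s: True, z: False, w: False}
  {w: True, s: True, z: True, g: False}
  {s: True, z: True, g: False, w: False}
  {g: True, s: True, z: True, w: True}


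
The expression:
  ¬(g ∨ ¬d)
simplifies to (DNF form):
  d ∧ ¬g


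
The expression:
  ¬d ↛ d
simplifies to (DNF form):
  True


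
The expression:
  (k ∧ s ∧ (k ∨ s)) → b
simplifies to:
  b ∨ ¬k ∨ ¬s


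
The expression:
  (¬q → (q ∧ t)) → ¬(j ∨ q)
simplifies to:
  ¬q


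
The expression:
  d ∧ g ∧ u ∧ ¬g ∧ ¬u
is never true.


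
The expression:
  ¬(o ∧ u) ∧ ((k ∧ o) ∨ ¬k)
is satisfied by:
  {u: False, k: False, o: False}
  {o: True, u: False, k: False}
  {o: True, k: True, u: False}
  {u: True, k: False, o: False}


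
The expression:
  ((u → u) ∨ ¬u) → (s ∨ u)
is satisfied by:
  {u: True, s: True}
  {u: True, s: False}
  {s: True, u: False}


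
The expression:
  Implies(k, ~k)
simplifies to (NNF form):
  ~k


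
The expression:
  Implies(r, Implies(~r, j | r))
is always true.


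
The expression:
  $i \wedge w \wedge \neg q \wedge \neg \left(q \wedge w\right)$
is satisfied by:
  {i: True, w: True, q: False}


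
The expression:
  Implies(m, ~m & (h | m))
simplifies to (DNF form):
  ~m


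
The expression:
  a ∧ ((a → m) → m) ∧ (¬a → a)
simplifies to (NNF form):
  a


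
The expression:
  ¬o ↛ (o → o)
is never true.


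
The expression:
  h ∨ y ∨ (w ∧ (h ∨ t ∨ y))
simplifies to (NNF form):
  h ∨ y ∨ (t ∧ w)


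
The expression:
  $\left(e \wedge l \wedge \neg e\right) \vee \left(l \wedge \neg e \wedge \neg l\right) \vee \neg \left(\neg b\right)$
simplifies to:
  $b$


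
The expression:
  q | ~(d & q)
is always true.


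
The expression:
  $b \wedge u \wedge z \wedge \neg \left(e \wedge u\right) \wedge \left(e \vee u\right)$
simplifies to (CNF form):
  $b \wedge u \wedge z \wedge \neg e$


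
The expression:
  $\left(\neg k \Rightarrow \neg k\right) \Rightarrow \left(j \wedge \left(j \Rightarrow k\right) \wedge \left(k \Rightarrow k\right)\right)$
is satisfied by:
  {j: True, k: True}


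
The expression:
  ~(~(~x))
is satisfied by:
  {x: False}


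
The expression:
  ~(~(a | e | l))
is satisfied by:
  {a: True, l: True, e: True}
  {a: True, l: True, e: False}
  {a: True, e: True, l: False}
  {a: True, e: False, l: False}
  {l: True, e: True, a: False}
  {l: True, e: False, a: False}
  {e: True, l: False, a: False}


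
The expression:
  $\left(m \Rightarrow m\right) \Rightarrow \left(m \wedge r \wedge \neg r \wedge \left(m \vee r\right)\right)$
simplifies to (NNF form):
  $\text{False}$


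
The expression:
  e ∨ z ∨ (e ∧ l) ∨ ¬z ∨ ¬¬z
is always true.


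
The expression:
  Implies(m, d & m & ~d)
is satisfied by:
  {m: False}


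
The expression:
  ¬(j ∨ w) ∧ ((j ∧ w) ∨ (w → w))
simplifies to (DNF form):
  ¬j ∧ ¬w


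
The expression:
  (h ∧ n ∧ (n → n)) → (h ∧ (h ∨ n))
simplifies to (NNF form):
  True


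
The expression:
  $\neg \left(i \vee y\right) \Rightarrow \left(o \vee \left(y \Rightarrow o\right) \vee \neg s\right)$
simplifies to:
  $\text{True}$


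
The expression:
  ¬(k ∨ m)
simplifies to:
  ¬k ∧ ¬m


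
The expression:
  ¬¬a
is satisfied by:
  {a: True}


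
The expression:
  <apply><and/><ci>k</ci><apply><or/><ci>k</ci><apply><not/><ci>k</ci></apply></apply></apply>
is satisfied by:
  {k: True}


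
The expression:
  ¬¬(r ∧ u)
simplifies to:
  r ∧ u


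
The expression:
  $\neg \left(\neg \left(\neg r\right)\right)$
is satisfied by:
  {r: False}


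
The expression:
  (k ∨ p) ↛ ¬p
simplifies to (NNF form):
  p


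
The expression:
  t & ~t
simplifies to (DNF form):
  False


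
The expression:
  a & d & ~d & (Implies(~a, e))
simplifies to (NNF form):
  False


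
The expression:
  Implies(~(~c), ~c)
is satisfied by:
  {c: False}


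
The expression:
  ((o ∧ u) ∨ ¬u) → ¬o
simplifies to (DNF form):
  ¬o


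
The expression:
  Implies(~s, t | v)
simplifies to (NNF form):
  s | t | v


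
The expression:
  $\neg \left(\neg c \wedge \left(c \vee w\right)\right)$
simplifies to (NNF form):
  $c \vee \neg w$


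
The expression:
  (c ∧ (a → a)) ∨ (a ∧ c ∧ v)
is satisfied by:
  {c: True}


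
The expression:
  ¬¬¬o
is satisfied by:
  {o: False}


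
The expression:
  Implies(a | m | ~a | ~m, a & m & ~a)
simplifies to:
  False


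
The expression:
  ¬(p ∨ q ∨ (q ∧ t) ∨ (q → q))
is never true.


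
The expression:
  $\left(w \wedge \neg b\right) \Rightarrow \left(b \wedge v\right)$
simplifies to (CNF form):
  $b \vee \neg w$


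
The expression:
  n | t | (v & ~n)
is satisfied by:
  {n: True, t: True, v: True}
  {n: True, t: True, v: False}
  {n: True, v: True, t: False}
  {n: True, v: False, t: False}
  {t: True, v: True, n: False}
  {t: True, v: False, n: False}
  {v: True, t: False, n: False}


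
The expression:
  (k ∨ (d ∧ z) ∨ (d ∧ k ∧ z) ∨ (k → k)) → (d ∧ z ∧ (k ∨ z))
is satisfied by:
  {z: True, d: True}


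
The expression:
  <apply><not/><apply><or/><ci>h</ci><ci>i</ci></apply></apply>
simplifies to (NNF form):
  <apply><and/><apply><not/><ci>h</ci></apply><apply><not/><ci>i</ci></apply></apply>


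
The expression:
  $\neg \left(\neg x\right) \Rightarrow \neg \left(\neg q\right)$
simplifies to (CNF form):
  $q \vee \neg x$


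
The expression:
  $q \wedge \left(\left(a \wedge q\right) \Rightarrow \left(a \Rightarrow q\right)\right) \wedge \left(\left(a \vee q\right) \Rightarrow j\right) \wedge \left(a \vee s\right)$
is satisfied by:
  {a: True, s: True, j: True, q: True}
  {a: True, j: True, q: True, s: False}
  {s: True, j: True, q: True, a: False}


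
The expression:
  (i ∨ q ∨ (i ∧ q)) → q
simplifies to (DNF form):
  q ∨ ¬i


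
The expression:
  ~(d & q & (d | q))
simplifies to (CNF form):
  ~d | ~q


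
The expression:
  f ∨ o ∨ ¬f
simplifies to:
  True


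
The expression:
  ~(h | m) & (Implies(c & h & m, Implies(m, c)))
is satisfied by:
  {h: False, m: False}


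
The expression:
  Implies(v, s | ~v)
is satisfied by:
  {s: True, v: False}
  {v: False, s: False}
  {v: True, s: True}


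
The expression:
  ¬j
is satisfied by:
  {j: False}


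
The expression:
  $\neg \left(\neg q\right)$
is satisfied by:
  {q: True}


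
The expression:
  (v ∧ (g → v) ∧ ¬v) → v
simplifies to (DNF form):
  True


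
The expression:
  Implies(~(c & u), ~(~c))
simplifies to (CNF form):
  c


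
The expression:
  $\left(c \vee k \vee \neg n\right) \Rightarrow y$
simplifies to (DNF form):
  $y \vee \left(n \wedge \neg c \wedge \neg k\right)$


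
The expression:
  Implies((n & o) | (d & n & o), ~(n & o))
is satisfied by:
  {o: False, n: False}
  {n: True, o: False}
  {o: True, n: False}


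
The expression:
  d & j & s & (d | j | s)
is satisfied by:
  {j: True, s: True, d: True}


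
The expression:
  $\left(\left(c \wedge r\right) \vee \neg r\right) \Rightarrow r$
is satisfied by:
  {r: True}


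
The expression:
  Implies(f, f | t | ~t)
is always true.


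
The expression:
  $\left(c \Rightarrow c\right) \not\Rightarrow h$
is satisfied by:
  {h: False}


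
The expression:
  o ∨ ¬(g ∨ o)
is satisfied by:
  {o: True, g: False}
  {g: False, o: False}
  {g: True, o: True}


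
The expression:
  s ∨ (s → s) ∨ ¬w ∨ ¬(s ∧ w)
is always true.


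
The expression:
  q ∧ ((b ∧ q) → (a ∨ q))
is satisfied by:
  {q: True}


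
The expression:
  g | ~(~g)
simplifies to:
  g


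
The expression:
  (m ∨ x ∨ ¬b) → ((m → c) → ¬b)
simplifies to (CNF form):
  (m ∨ ¬b ∨ ¬m) ∧ (m ∨ ¬b ∨ ¬x) ∧ (¬b ∨ ¬c ∨ ¬m) ∧ (¬b ∨ ¬c ∨ ¬x)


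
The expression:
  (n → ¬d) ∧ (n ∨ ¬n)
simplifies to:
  ¬d ∨ ¬n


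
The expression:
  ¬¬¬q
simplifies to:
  ¬q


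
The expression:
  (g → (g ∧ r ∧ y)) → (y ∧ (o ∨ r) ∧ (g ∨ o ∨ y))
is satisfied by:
  {r: True, o: True, g: True, y: True}
  {r: True, g: True, y: True, o: False}
  {o: True, g: True, y: True, r: False}
  {g: True, y: True, o: False, r: False}
  {o: True, g: True, r: True, y: False}
  {g: True, r: True, o: False, y: False}
  {g: True, o: True, r: False, y: False}
  {g: True, r: False, y: False, o: False}
  {o: True, r: True, y: True, g: False}
  {r: True, y: True, o: False, g: False}
  {o: True, y: True, r: False, g: False}


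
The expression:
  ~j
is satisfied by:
  {j: False}


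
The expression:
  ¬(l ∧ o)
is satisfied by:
  {l: False, o: False}
  {o: True, l: False}
  {l: True, o: False}


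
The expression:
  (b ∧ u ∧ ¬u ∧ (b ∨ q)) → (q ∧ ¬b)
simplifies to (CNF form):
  True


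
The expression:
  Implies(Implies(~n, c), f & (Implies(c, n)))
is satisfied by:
  {f: True, c: False, n: False}
  {c: False, n: False, f: False}
  {n: True, f: True, c: False}
  {n: True, f: True, c: True}


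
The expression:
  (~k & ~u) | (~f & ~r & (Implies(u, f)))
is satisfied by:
  {f: False, u: False, k: False, r: False}
  {r: True, f: False, u: False, k: False}
  {f: True, r: False, u: False, k: False}
  {r: True, f: True, u: False, k: False}
  {k: True, r: False, f: False, u: False}


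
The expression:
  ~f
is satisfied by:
  {f: False}


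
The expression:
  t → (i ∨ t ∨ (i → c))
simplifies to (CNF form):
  True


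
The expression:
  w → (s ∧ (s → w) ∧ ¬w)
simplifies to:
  ¬w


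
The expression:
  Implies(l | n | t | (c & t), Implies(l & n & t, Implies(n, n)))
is always true.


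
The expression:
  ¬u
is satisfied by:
  {u: False}


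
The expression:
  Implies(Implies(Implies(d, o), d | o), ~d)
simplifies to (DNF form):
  ~d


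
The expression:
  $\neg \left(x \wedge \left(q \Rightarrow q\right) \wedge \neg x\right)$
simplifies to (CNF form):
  $\text{True}$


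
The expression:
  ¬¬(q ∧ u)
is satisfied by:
  {u: True, q: True}


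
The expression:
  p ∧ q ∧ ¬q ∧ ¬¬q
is never true.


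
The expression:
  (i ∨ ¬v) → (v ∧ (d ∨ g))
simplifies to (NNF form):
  v ∧ (d ∨ g ∨ ¬i)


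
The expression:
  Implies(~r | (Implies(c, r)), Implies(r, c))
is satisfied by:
  {c: True, r: False}
  {r: False, c: False}
  {r: True, c: True}


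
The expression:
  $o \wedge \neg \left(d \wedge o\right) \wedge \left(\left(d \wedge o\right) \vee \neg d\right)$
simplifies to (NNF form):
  $o \wedge \neg d$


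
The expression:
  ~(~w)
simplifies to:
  w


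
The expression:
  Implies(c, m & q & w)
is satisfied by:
  {w: True, m: True, q: True, c: False}
  {w: True, m: True, q: False, c: False}
  {w: True, q: True, m: False, c: False}
  {w: True, q: False, m: False, c: False}
  {m: True, q: True, w: False, c: False}
  {m: True, w: False, q: False, c: False}
  {m: False, q: True, w: False, c: False}
  {m: False, w: False, q: False, c: False}
  {w: True, c: True, m: True, q: True}


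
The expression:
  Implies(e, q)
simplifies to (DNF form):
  q | ~e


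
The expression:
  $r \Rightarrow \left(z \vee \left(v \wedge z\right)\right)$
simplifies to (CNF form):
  $z \vee \neg r$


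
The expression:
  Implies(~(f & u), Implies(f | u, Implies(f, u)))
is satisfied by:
  {u: True, f: False}
  {f: False, u: False}
  {f: True, u: True}


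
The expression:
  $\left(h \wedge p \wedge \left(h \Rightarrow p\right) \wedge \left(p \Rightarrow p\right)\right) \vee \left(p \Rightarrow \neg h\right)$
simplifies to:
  $\text{True}$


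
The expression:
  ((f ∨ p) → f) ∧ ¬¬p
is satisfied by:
  {p: True, f: True}


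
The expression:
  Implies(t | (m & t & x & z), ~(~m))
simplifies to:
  m | ~t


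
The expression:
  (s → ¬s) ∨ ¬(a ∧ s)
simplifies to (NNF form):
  ¬a ∨ ¬s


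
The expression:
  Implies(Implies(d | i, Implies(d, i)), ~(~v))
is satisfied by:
  {d: True, v: True, i: False}
  {v: True, i: False, d: False}
  {d: True, v: True, i: True}
  {v: True, i: True, d: False}
  {d: True, i: False, v: False}


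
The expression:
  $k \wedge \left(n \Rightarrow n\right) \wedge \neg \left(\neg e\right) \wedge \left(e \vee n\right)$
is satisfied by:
  {e: True, k: True}


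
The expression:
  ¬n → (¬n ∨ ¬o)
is always true.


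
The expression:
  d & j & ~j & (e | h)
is never true.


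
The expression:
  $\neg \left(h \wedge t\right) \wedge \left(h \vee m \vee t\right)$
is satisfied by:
  {m: True, h: False, t: False}
  {t: True, m: True, h: False}
  {t: True, m: False, h: False}
  {h: True, m: True, t: False}
  {h: True, m: False, t: False}


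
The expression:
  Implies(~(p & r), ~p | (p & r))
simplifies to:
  r | ~p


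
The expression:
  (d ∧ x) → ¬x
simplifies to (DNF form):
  ¬d ∨ ¬x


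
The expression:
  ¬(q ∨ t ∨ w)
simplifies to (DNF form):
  ¬q ∧ ¬t ∧ ¬w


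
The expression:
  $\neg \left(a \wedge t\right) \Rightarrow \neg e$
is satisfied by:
  {t: True, a: True, e: False}
  {t: True, a: False, e: False}
  {a: True, t: False, e: False}
  {t: False, a: False, e: False}
  {t: True, e: True, a: True}


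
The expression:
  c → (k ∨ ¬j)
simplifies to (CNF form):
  k ∨ ¬c ∨ ¬j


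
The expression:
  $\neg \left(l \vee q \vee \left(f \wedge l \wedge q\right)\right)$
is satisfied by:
  {q: False, l: False}


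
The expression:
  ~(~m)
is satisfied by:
  {m: True}


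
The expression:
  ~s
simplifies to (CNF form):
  ~s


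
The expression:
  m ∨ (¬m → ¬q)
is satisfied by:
  {m: True, q: False}
  {q: False, m: False}
  {q: True, m: True}


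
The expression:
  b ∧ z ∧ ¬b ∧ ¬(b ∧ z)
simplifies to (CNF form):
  False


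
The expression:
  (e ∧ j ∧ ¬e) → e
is always true.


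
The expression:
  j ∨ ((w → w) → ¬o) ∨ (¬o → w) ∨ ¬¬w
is always true.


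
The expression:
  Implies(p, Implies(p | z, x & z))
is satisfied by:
  {z: True, x: True, p: False}
  {z: True, x: False, p: False}
  {x: True, z: False, p: False}
  {z: False, x: False, p: False}
  {z: True, p: True, x: True}


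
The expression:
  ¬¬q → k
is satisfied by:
  {k: True, q: False}
  {q: False, k: False}
  {q: True, k: True}


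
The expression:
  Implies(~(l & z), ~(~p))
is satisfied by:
  {l: True, p: True, z: True}
  {l: True, p: True, z: False}
  {p: True, z: True, l: False}
  {p: True, z: False, l: False}
  {l: True, z: True, p: False}


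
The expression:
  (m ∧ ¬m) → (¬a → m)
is always true.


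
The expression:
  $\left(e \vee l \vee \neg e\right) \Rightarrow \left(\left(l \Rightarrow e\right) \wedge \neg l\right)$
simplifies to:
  $\neg l$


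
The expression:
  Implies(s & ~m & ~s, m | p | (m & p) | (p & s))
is always true.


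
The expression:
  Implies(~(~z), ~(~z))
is always true.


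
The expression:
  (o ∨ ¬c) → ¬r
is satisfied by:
  {c: True, o: False, r: False}
  {o: False, r: False, c: False}
  {c: True, o: True, r: False}
  {o: True, c: False, r: False}
  {r: True, c: True, o: False}


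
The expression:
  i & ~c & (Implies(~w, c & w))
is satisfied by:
  {i: True, w: True, c: False}


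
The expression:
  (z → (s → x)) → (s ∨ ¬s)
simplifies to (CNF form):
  True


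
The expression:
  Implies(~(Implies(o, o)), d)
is always true.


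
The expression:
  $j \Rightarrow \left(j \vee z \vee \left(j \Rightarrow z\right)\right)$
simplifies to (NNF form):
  $\text{True}$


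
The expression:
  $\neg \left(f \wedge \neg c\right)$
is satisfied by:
  {c: True, f: False}
  {f: False, c: False}
  {f: True, c: True}


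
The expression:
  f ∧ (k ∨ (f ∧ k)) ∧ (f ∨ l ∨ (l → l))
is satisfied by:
  {f: True, k: True}


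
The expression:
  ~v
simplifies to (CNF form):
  ~v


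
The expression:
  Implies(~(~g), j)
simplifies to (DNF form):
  j | ~g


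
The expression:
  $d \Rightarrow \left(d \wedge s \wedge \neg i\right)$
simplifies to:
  $\left(s \wedge \neg i\right) \vee \neg d$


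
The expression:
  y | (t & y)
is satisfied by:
  {y: True}


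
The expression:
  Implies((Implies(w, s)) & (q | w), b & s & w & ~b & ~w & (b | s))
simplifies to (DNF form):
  (w & ~s) | (~q & ~w)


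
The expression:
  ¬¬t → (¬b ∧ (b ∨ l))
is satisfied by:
  {l: True, b: False, t: False}
  {b: False, t: False, l: False}
  {l: True, b: True, t: False}
  {b: True, l: False, t: False}
  {t: True, l: True, b: False}


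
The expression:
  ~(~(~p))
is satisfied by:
  {p: False}


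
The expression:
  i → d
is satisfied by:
  {d: True, i: False}
  {i: False, d: False}
  {i: True, d: True}


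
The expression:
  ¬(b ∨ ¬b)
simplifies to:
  False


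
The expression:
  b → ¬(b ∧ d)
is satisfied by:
  {d: False, b: False}
  {b: True, d: False}
  {d: True, b: False}


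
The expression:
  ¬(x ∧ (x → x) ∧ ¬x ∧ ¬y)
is always true.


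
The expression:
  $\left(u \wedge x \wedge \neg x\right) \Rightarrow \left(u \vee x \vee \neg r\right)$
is always true.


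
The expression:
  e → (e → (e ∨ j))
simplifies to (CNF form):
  True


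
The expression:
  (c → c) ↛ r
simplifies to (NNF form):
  ¬r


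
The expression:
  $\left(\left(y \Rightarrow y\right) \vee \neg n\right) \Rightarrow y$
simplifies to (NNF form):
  $y$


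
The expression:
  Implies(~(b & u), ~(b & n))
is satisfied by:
  {u: True, n: False, b: False}
  {u: False, n: False, b: False}
  {b: True, u: True, n: False}
  {b: True, u: False, n: False}
  {n: True, u: True, b: False}
  {n: True, u: False, b: False}
  {n: True, b: True, u: True}


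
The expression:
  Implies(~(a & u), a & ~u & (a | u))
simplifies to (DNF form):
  a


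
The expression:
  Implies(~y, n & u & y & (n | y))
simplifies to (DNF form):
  y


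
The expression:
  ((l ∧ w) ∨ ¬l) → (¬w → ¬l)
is always true.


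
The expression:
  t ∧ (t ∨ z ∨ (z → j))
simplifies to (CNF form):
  t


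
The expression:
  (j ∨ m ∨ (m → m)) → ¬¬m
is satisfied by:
  {m: True}


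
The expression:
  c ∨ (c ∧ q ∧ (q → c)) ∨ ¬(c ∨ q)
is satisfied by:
  {c: True, q: False}
  {q: False, c: False}
  {q: True, c: True}


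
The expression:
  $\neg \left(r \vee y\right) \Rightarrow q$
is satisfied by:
  {r: True, y: True, q: True}
  {r: True, y: True, q: False}
  {r: True, q: True, y: False}
  {r: True, q: False, y: False}
  {y: True, q: True, r: False}
  {y: True, q: False, r: False}
  {q: True, y: False, r: False}


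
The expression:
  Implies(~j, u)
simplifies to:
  j | u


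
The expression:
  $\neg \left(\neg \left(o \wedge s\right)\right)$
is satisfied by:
  {s: True, o: True}


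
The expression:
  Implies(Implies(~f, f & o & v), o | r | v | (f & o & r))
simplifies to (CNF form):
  o | r | v | ~f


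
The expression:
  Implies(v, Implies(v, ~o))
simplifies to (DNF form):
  ~o | ~v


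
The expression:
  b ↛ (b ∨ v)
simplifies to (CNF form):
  False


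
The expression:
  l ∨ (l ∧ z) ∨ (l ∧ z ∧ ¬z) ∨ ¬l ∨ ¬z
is always true.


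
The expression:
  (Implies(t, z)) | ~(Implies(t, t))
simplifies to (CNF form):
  z | ~t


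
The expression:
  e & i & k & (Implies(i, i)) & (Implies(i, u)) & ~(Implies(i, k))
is never true.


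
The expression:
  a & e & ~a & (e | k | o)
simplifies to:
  False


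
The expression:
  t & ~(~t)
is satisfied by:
  {t: True}


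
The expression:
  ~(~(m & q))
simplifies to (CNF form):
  m & q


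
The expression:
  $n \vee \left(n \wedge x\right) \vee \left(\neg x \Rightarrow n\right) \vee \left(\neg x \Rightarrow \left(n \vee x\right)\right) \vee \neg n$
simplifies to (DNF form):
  $\text{True}$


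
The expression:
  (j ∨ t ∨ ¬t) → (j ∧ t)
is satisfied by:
  {t: True, j: True}


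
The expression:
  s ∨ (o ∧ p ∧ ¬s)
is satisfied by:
  {o: True, s: True, p: True}
  {o: True, s: True, p: False}
  {s: True, p: True, o: False}
  {s: True, p: False, o: False}
  {o: True, p: True, s: False}


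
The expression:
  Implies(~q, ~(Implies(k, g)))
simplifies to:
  q | (k & ~g)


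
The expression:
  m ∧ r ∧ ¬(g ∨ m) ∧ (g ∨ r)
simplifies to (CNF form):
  False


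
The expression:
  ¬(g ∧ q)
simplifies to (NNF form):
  ¬g ∨ ¬q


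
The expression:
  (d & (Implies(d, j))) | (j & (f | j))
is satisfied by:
  {j: True}


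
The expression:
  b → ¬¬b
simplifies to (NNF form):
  True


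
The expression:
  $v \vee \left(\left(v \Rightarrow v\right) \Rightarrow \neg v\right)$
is always true.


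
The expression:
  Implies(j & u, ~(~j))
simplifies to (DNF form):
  True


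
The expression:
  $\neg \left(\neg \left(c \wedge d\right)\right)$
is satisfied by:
  {c: True, d: True}


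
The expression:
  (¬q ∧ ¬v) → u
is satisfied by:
  {q: True, v: True, u: True}
  {q: True, v: True, u: False}
  {q: True, u: True, v: False}
  {q: True, u: False, v: False}
  {v: True, u: True, q: False}
  {v: True, u: False, q: False}
  {u: True, v: False, q: False}


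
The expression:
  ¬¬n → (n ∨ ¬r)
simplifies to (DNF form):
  True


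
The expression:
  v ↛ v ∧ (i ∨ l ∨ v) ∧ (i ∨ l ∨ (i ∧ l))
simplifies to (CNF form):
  False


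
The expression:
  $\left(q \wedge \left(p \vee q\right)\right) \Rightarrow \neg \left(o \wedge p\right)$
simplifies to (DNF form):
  $\neg o \vee \neg p \vee \neg q$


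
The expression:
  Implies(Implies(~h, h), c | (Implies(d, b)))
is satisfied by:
  {b: True, c: True, h: False, d: False}
  {b: True, h: False, c: False, d: False}
  {c: True, b: False, h: False, d: False}
  {b: False, h: False, c: False, d: False}
  {d: True, b: True, c: True, h: False}
  {d: True, b: True, h: False, c: False}
  {d: True, c: True, b: False, h: False}
  {d: True, b: False, h: False, c: False}
  {b: True, h: True, c: True, d: False}
  {b: True, h: True, d: False, c: False}
  {h: True, c: True, d: False, b: False}
  {h: True, d: False, c: False, b: False}
  {b: True, h: True, d: True, c: True}
  {b: True, h: True, d: True, c: False}
  {h: True, d: True, c: True, b: False}


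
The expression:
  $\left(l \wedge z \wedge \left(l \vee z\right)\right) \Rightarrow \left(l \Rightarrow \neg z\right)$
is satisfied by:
  {l: False, z: False}
  {z: True, l: False}
  {l: True, z: False}


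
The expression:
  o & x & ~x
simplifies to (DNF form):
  False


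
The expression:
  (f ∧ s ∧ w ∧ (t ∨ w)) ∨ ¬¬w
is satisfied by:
  {w: True}


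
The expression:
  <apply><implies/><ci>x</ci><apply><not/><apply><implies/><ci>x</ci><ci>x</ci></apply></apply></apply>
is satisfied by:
  {x: False}


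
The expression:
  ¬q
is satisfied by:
  {q: False}


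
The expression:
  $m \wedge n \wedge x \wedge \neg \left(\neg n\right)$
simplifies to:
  $m \wedge n \wedge x$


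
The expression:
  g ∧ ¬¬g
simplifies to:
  g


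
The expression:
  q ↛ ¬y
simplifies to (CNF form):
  q ∧ y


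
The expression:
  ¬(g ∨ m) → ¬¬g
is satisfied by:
  {m: True, g: True}
  {m: True, g: False}
  {g: True, m: False}


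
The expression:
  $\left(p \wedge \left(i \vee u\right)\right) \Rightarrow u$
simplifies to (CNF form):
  $u \vee \neg i \vee \neg p$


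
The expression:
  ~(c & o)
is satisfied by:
  {c: False, o: False}
  {o: True, c: False}
  {c: True, o: False}


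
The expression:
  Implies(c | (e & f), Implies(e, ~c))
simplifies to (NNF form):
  ~c | ~e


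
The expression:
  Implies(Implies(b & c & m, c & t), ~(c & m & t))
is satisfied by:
  {m: False, t: False, c: False}
  {c: True, m: False, t: False}
  {t: True, m: False, c: False}
  {c: True, t: True, m: False}
  {m: True, c: False, t: False}
  {c: True, m: True, t: False}
  {t: True, m: True, c: False}


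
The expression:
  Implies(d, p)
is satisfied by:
  {p: True, d: False}
  {d: False, p: False}
  {d: True, p: True}


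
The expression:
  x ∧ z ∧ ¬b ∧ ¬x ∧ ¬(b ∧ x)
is never true.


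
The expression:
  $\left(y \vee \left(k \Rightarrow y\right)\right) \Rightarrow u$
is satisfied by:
  {k: True, u: True, y: False}
  {u: True, y: False, k: False}
  {k: True, u: True, y: True}
  {u: True, y: True, k: False}
  {k: True, y: False, u: False}


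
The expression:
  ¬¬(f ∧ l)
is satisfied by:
  {f: True, l: True}


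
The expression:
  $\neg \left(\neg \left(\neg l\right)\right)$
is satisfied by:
  {l: False}


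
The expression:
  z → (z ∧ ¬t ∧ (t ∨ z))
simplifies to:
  ¬t ∨ ¬z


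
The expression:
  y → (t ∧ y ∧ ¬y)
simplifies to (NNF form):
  ¬y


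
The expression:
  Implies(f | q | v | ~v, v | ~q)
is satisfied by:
  {v: True, q: False}
  {q: False, v: False}
  {q: True, v: True}


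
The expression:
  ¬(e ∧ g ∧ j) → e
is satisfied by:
  {e: True}
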